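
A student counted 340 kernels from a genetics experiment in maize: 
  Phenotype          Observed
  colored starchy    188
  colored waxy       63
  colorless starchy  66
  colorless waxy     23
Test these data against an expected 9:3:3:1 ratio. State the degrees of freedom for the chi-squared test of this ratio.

3

A goodness-of-fit test with 4 phenotype classes has df = 4 − 1 = 3.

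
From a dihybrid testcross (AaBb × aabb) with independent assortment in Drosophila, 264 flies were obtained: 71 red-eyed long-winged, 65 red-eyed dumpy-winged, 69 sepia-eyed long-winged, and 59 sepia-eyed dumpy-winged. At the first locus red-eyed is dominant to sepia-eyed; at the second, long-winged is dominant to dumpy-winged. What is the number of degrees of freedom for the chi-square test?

3

A dihybrid testcross with independent assortment gives a 1:1:1:1 ratio.
A goodness-of-fit test with 4 phenotype classes has df = 4 − 1 = 3.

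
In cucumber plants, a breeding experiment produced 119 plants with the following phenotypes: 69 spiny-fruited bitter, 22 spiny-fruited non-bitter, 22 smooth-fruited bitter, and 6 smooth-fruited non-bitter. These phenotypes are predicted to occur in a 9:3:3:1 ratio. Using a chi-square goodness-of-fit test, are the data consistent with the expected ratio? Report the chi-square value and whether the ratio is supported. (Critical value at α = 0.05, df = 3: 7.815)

0.350; consistent

Expected counts for N = 119 under a 9:3:3:1 ratio (total parts = 16):
  spiny-fruited bitter: 119 × 9/16 = 66.9375
  spiny-fruited non-bitter: 119 × 3/16 = 22.3125
  smooth-fruited bitter: 119 × 3/16 = 22.3125
  smooth-fruited non-bitter: 119 × 1/16 = 7.4375
χ² = Σ (O − E)² / E
  spiny-fruited bitter: (69 − 66.9375)² / 66.9375 = 0.0636
  spiny-fruited non-bitter: (22 − 22.3125)² / 22.3125 = 0.0044
  smooth-fruited bitter: (22 − 22.3125)² / 22.3125 = 0.0044
  smooth-fruited non-bitter: (6 − 7.4375)² / 7.4375 = 0.2778
χ² = 0.0636 + 0.0044 + 0.0044 + 0.2778 = 0.3502 ≈ 0.350
Degrees of freedom = 4 − 1 = 3; critical value at α = 0.05 is 7.815.
Since 0.350 < 7.815, we fail to reject the null hypothesis — the data are consistent with the 9:3:3:1 ratio.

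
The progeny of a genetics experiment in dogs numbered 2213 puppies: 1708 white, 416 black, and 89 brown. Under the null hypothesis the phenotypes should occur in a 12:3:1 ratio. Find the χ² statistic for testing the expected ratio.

18.987

Under the 12:3:1 hypothesis (Σ ratio = 16, N = 2213):
  white: 2213 × 12/16 = 1659.75
  black: 2213 × 3/16 = 414.9375
  brown: 2213 × 1/16 = 138.3125
χ² = Σ (O − E)² / E
  white: (1708 − 1659.75)² / 1659.75 = 1.4027
  black: (416 − 414.9375)² / 414.9375 = 0.0027
  brown: (89 − 138.3125)² / 138.3125 = 17.5814
χ² = 1.4027 + 0.0027 + 17.5814 = 18.9868 ≈ 18.987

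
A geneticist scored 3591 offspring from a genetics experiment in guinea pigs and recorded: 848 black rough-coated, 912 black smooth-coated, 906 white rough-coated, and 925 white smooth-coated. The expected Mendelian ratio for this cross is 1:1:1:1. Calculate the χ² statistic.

Under the 1:1:1:1 hypothesis (Σ ratio = 4, N = 3591):
  black rough-coated: 3591 × 1/4 = 897.75
  black smooth-coated: 3591 × 1/4 = 897.75
  white rough-coated: 3591 × 1/4 = 897.75
  white smooth-coated: 3591 × 1/4 = 897.75
χ² = Σ (O − E)² / E
  black rough-coated: (848 − 897.75)² / 897.75 = 2.7570
  black smooth-coated: (912 − 897.75)² / 897.75 = 0.2262
  white rough-coated: (906 − 897.75)² / 897.75 = 0.0758
  white smooth-coated: (925 − 897.75)² / 897.75 = 0.8271
χ² = 2.7570 + 0.2262 + 0.0758 + 0.8271 = 3.8861 ≈ 3.886

3.886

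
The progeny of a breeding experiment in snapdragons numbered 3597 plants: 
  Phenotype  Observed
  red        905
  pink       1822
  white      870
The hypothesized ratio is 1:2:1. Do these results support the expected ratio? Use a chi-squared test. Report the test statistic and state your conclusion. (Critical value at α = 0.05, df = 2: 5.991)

1.295; consistent

The 1:2:1 ratio has 4 parts, so with N = 3597 the expected counts are:
  red: 3597 × 1/4 = 899.25
  pink: 3597 × 2/4 = 1798.5
  white: 3597 × 1/4 = 899.25
χ² = Σ (O − E)² / E
  red: (905 − 899.25)² / 899.25 = 0.0368
  pink: (1822 − 1798.5)² / 1798.5 = 0.3071
  white: (870 − 899.25)² / 899.25 = 0.9514
χ² = 0.0368 + 0.3071 + 0.9514 = 1.2953 ≈ 1.295
Degrees of freedom = 3 − 1 = 2; critical value at α = 0.05 is 5.991.
Since 1.295 < 5.991, we fail to reject the null hypothesis — the data are consistent with the 1:2:1 ratio.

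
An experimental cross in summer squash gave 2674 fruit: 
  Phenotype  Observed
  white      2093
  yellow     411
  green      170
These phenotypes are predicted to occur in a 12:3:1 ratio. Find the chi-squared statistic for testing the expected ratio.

20.158

Under the 12:3:1 hypothesis (Σ ratio = 16, N = 2674):
  white: 2674 × 12/16 = 2005.5
  yellow: 2674 × 3/16 = 501.375
  green: 2674 × 1/16 = 167.125
χ² = Σ (O − E)² / E
  white: (2093 − 2005.5)² / 2005.5 = 3.8176
  yellow: (411 − 501.375)² / 501.375 = 16.2905
  green: (170 − 167.125)² / 167.125 = 0.0495
χ² = 3.8176 + 16.2905 + 0.0495 = 20.1576 ≈ 20.158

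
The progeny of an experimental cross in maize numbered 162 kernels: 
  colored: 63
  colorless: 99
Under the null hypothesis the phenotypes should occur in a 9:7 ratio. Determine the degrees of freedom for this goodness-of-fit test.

1

A goodness-of-fit test with 2 phenotype classes has df = 2 − 1 = 1.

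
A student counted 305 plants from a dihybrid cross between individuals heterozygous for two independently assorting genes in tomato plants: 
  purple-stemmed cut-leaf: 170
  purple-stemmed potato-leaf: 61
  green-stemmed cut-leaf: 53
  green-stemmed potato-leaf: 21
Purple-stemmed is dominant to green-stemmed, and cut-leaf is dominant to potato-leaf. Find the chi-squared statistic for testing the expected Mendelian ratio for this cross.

0.772

A dihybrid F₂ with independent assortment and complete dominance at both loci gives a 9:3:3:1 phenotypic ratio.
The 9:3:3:1 ratio has 16 parts, so with N = 305 the expected counts are:
  purple-stemmed cut-leaf: 305 × 9/16 = 171.5625
  purple-stemmed potato-leaf: 305 × 3/16 = 57.1875
  green-stemmed cut-leaf: 305 × 3/16 = 57.1875
  green-stemmed potato-leaf: 305 × 1/16 = 19.0625
χ² = Σ (O − E)² / E
  purple-stemmed cut-leaf: (170 − 171.5625)² / 171.5625 = 0.0142
  purple-stemmed potato-leaf: (61 − 57.1875)² / 57.1875 = 0.2542
  green-stemmed cut-leaf: (53 − 57.1875)² / 57.1875 = 0.3066
  green-stemmed potato-leaf: (21 − 19.0625)² / 19.0625 = 0.1969
χ² = 0.0142 + 0.2542 + 0.3066 + 0.1969 = 0.7719 ≈ 0.772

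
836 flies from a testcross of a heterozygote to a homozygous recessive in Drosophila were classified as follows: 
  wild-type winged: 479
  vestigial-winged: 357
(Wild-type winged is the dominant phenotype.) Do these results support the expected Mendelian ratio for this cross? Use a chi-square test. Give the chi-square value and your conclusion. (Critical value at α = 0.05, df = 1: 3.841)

A testcross of a heterozygote (Aa × aa) gives a 1:1 phenotypic ratio.
Total ratio parts = 2. Expected numbers out of 836:
  wild-type winged: 836 × 1/2 = 418
  vestigial-winged: 836 × 1/2 = 418
χ² = Σ (O − E)² / E
  wild-type winged: (479 − 418)² / 418 = 8.9019
  vestigial-winged: (357 − 418)² / 418 = 8.9019
χ² = 8.9019 + 8.9019 = 17.8038 ≈ 17.804
Degrees of freedom = 2 − 1 = 1; critical value at α = 0.05 is 3.841.
Since 17.804 > 3.841, we reject the null hypothesis — the data do not fit the 1:1 ratio.

17.804; not consistent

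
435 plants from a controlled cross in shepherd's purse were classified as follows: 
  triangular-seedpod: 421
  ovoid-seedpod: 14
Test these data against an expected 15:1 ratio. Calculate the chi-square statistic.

6.823

The 15:1 ratio has 16 parts, so with N = 435 the expected counts are:
  triangular-seedpod: 435 × 15/16 = 407.8125
  ovoid-seedpod: 435 × 1/16 = 27.1875
χ² = Σ (O − E)² / E
  triangular-seedpod: (421 − 407.8125)² / 407.8125 = 0.4264
  ovoid-seedpod: (14 − 27.1875)² / 27.1875 = 6.3967
χ² = 0.4264 + 6.3967 = 6.8231 ≈ 6.823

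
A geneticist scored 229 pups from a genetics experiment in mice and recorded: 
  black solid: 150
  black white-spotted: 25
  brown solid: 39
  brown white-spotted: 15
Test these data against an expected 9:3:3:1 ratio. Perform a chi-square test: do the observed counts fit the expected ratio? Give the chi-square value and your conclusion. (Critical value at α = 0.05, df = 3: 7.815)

Total ratio parts = 16. Expected numbers out of 229:
  black solid: 229 × 9/16 = 128.8125
  black white-spotted: 229 × 3/16 = 42.9375
  brown solid: 229 × 3/16 = 42.9375
  brown white-spotted: 229 × 1/16 = 14.3125
χ² = Σ (O − E)² / E
  black solid: (150 − 128.8125)² / 128.8125 = 3.4850
  black white-spotted: (25 − 42.9375)² / 42.9375 = 7.4935
  brown solid: (39 − 42.9375)² / 42.9375 = 0.3611
  brown white-spotted: (15 − 14.3125)² / 14.3125 = 0.0330
χ² = 3.4850 + 7.4935 + 0.3611 + 0.0330 = 11.3726 ≈ 11.373
Degrees of freedom = 4 − 1 = 3; critical value at α = 0.05 is 7.815.
Since 11.373 > 7.815, we reject the null hypothesis — the data do not fit the 9:3:3:1 ratio.

11.373; not consistent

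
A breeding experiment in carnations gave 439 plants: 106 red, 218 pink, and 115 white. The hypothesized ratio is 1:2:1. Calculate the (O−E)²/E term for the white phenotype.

0.251

Under the 1:2:1 hypothesis (Σ ratio = 4, N = 439):
  red: 439 × 1/4 = 109.75
  pink: 439 × 2/4 = 219.5
  white: 439 × 1/4 = 109.75
Contribution of white: (115 − 109.75)² / 109.75 = 0.2511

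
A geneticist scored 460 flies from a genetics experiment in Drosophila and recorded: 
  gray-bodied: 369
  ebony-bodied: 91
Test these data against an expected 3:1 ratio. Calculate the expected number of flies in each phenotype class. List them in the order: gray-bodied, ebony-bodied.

345, 115

Under the 3:1 hypothesis (Σ ratio = 4, N = 460):
  gray-bodied: 460 × 3/4 = 345
  ebony-bodied: 460 × 1/4 = 115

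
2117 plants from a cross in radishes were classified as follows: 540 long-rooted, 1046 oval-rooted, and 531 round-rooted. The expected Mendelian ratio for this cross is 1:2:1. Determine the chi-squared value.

Expected counts for N = 2117 under a 1:2:1 ratio (total parts = 4):
  long-rooted: 2117 × 1/4 = 529.25
  oval-rooted: 2117 × 2/4 = 1058.5
  round-rooted: 2117 × 1/4 = 529.25
χ² = Σ (O − E)² / E
  long-rooted: (540 − 529.25)² / 529.25 = 0.2184
  oval-rooted: (1046 − 1058.5)² / 1058.5 = 0.1476
  round-rooted: (531 − 529.25)² / 529.25 = 0.0058
χ² = 0.2184 + 0.1476 + 0.0058 = 0.3718 ≈ 0.372

0.372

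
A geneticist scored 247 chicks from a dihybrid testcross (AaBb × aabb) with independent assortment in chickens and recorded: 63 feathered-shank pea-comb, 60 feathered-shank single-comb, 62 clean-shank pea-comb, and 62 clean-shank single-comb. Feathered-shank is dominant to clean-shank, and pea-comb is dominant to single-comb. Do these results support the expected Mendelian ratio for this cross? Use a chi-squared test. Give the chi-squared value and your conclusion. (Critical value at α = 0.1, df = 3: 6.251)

A dihybrid testcross with independent assortment gives a 1:1:1:1 ratio.
Expected counts for N = 247 under a 1:1:1:1 ratio (total parts = 4):
  feathered-shank pea-comb: 247 × 1/4 = 61.75
  feathered-shank single-comb: 247 × 1/4 = 61.75
  clean-shank pea-comb: 247 × 1/4 = 61.75
  clean-shank single-comb: 247 × 1/4 = 61.75
χ² = Σ (O − E)² / E
  feathered-shank pea-comb: (63 − 61.75)² / 61.75 = 0.0253
  feathered-shank single-comb: (60 − 61.75)² / 61.75 = 0.0496
  clean-shank pea-comb: (62 − 61.75)² / 61.75 = 0.0010
  clean-shank single-comb: (62 − 61.75)² / 61.75 = 0.0010
χ² = 0.0253 + 0.0496 + 0.0010 + 0.0010 = 0.0769 ≈ 0.077
Degrees of freedom = 4 − 1 = 3; critical value at α = 0.1 is 6.251.
Since 0.077 < 6.251, we fail to reject the null hypothesis — the data are consistent with the 1:1:1:1 ratio.

0.077; consistent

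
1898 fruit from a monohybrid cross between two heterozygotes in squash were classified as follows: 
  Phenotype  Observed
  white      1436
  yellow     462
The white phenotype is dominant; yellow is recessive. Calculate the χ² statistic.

0.439

For a monohybrid cross between heterozygotes with complete dominance, the expected phenotypic ratio is 3:1.
The 3:1 ratio has 4 parts, so with N = 1898 the expected counts are:
  white: 1898 × 3/4 = 1423.5
  yellow: 1898 × 1/4 = 474.5
χ² = Σ (O − E)² / E
  white: (1436 − 1423.5)² / 1423.5 = 0.1098
  yellow: (462 − 474.5)² / 474.5 = 0.3293
χ² = 0.1098 + 0.3293 = 0.4391 ≈ 0.439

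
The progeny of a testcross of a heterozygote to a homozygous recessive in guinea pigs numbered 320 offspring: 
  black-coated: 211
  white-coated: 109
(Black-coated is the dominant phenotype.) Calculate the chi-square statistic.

32.513

A testcross of a heterozygote (Aa × aa) gives a 1:1 phenotypic ratio.
Under the 1:1 hypothesis (Σ ratio = 2, N = 320):
  black-coated: 320 × 1/2 = 160
  white-coated: 320 × 1/2 = 160
χ² = Σ (O − E)² / E
  black-coated: (211 − 160)² / 160 = 16.2563
  white-coated: (109 − 160)² / 160 = 16.2563
χ² = 16.2563 + 16.2563 = 32.5126 ≈ 32.513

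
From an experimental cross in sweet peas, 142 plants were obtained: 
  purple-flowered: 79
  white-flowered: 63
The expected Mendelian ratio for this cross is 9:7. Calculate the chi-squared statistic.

Expected counts for N = 142 under a 9:7 ratio (total parts = 16):
  purple-flowered: 142 × 9/16 = 79.875
  white-flowered: 142 × 7/16 = 62.125
χ² = Σ (O − E)² / E
  purple-flowered: (79 − 79.875)² / 79.875 = 0.0096
  white-flowered: (63 − 62.125)² / 62.125 = 0.0123
χ² = 0.0096 + 0.0123 = 0.0219 ≈ 0.022

0.022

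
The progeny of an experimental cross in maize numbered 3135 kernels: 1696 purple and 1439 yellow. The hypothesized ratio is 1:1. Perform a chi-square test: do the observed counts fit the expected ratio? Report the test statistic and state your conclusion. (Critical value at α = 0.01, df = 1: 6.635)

Expected counts for N = 3135 under a 1:1 ratio (total parts = 2):
  purple: 3135 × 1/2 = 1567.5
  yellow: 3135 × 1/2 = 1567.5
χ² = Σ (O − E)² / E
  purple: (1696 − 1567.5)² / 1567.5 = 10.5341
  yellow: (1439 − 1567.5)² / 1567.5 = 10.5341
χ² = 10.5341 + 10.5341 = 21.0682 ≈ 21.068
Degrees of freedom = 2 − 1 = 1; critical value at α = 0.01 is 6.635.
Since 21.068 > 6.635, we reject the null hypothesis — the data do not fit the 1:1 ratio.

21.068; not consistent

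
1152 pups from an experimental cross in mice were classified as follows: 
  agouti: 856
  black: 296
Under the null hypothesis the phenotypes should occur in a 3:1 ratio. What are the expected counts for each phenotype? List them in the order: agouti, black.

Total ratio parts = 4. Expected numbers out of 1152:
  agouti: 1152 × 3/4 = 864
  black: 1152 × 1/4 = 288

864, 288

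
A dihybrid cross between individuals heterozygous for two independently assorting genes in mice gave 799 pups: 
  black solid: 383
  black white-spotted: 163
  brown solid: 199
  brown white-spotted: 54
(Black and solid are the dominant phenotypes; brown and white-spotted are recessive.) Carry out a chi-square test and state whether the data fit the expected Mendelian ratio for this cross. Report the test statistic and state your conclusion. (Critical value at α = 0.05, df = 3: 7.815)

27.462; not consistent

A dihybrid F₂ with independent assortment and complete dominance at both loci gives a 9:3:3:1 phenotypic ratio.
The 9:3:3:1 ratio has 16 parts, so with N = 799 the expected counts are:
  black solid: 799 × 9/16 = 449.4375
  black white-spotted: 799 × 3/16 = 149.8125
  brown solid: 799 × 3/16 = 149.8125
  brown white-spotted: 799 × 1/16 = 49.9375
χ² = Σ (O − E)² / E
  black solid: (383 − 449.4375)² / 449.4375 = 9.8210
  black white-spotted: (163 − 149.8125)² / 149.8125 = 1.1609
  brown solid: (199 − 149.8125)² / 149.8125 = 16.1496
  brown white-spotted: (54 − 49.9375)² / 49.9375 = 0.3305
χ² = 9.8210 + 1.1609 + 16.1496 + 0.3305 = 27.462
Degrees of freedom = 4 − 1 = 3; critical value at α = 0.05 is 7.815.
Since 27.462 > 7.815, we reject the null hypothesis — the data do not fit the 9:3:3:1 ratio.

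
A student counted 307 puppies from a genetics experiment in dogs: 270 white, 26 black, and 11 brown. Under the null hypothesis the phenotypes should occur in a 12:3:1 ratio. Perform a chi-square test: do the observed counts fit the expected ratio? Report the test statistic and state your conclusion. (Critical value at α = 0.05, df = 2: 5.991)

27.662; not consistent

Expected counts for N = 307 under a 12:3:1 ratio (total parts = 16):
  white: 307 × 12/16 = 230.25
  black: 307 × 3/16 = 57.5625
  brown: 307 × 1/16 = 19.1875
χ² = Σ (O − E)² / E
  white: (270 − 230.25)² / 230.25 = 6.8624
  black: (26 − 57.5625)² / 57.5625 = 17.3063
  brown: (11 − 19.1875)² / 19.1875 = 3.4937
χ² = 6.8624 + 17.3063 + 3.4937 = 27.6624 ≈ 27.662
Degrees of freedom = 3 − 1 = 2; critical value at α = 0.05 is 5.991.
Since 27.662 > 5.991, we reject the null hypothesis — the data do not fit the 12:3:1 ratio.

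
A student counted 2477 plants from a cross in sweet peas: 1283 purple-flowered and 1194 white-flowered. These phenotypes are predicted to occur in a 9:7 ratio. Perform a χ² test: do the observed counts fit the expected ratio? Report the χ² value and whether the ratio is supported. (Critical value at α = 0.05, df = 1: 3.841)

19.963; not consistent

Under the 9:7 hypothesis (Σ ratio = 16, N = 2477):
  purple-flowered: 2477 × 9/16 = 1393.3125
  white-flowered: 2477 × 7/16 = 1083.6875
χ² = Σ (O − E)² / E
  purple-flowered: (1283 − 1393.3125)² / 1393.3125 = 8.7338
  white-flowered: (1194 − 1083.6875)² / 1083.6875 = 11.2291
χ² = 8.7338 + 11.2291 = 19.9629 ≈ 19.963
Degrees of freedom = 2 − 1 = 1; critical value at α = 0.05 is 3.841.
Since 19.963 > 3.841, we reject the null hypothesis — the data do not fit the 9:7 ratio.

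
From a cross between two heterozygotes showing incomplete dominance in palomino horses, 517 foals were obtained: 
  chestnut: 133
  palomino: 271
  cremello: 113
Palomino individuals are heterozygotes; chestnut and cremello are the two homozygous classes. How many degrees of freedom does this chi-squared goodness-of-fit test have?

With incomplete dominance, a heterozygote × heterozygote cross gives a 1:2:1 phenotypic ratio.
A goodness-of-fit test with 3 phenotype classes has df = 3 − 1 = 2.

2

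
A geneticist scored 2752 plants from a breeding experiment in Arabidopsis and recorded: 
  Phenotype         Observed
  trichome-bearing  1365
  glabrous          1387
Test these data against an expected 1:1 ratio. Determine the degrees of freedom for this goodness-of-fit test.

A goodness-of-fit test with 2 phenotype classes has df = 2 − 1 = 1.

1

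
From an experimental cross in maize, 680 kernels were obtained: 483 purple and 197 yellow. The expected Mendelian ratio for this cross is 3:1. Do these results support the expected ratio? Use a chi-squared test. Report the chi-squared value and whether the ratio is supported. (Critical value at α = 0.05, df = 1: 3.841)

Under the 3:1 hypothesis (Σ ratio = 4, N = 680):
  purple: 680 × 3/4 = 510
  yellow: 680 × 1/4 = 170
χ² = Σ (O − E)² / E
  purple: (483 − 510)² / 510 = 1.4294
  yellow: (197 − 170)² / 170 = 4.2882
χ² = 1.4294 + 4.2882 = 5.7176 ≈ 5.718
Degrees of freedom = 2 − 1 = 1; critical value at α = 0.05 is 3.841.
Since 5.718 > 3.841, we reject the null hypothesis — the data do not fit the 3:1 ratio.

5.718; not consistent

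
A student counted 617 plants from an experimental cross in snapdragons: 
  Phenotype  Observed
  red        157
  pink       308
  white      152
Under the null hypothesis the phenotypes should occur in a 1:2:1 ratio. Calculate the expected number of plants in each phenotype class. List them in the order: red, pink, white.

154.25, 308.5, 154.25

Expected counts for N = 617 under a 1:2:1 ratio (total parts = 4):
  red: 617 × 1/4 = 154.25
  pink: 617 × 2/4 = 308.5
  white: 617 × 1/4 = 154.25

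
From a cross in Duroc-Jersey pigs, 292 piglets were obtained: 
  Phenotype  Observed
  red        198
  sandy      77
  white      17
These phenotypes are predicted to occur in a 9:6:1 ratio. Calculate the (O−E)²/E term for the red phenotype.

6.935

Total ratio parts = 16. Expected numbers out of 292:
  red: 292 × 9/16 = 164.25
  sandy: 292 × 6/16 = 109.5
  white: 292 × 1/16 = 18.25
Contribution of red: (198 − 164.25)² / 164.25 = 6.9349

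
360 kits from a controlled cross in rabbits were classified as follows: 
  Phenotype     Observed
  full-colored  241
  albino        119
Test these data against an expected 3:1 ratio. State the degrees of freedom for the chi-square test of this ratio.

1

A goodness-of-fit test with 2 phenotype classes has df = 2 − 1 = 1.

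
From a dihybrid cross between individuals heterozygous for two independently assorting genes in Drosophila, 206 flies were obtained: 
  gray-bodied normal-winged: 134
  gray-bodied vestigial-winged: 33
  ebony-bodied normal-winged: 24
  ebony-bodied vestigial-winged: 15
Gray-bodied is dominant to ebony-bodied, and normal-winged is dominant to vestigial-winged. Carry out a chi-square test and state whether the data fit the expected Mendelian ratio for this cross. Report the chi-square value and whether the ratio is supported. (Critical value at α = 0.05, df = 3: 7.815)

A dihybrid F₂ with independent assortment and complete dominance at both loci gives a 9:3:3:1 phenotypic ratio.
Expected counts for N = 206 under a 9:3:3:1 ratio (total parts = 16):
  gray-bodied normal-winged: 206 × 9/16 = 115.875
  gray-bodied vestigial-winged: 206 × 3/16 = 38.625
  ebony-bodied normal-winged: 206 × 3/16 = 38.625
  ebony-bodied vestigial-winged: 206 × 1/16 = 12.875
χ² = Σ (O − E)² / E
  gray-bodied normal-winged: (134 − 115.875)² / 115.875 = 2.8351
  gray-bodied vestigial-winged: (33 − 38.625)² / 38.625 = 0.8192
  ebony-bodied normal-winged: (24 − 38.625)² / 38.625 = 5.5376
  ebony-bodied vestigial-winged: (15 − 12.875)² / 12.875 = 0.3507
χ² = 2.8351 + 0.8192 + 5.5376 + 0.3507 = 9.5426 ≈ 9.543
Degrees of freedom = 4 − 1 = 3; critical value at α = 0.05 is 7.815.
Since 9.543 > 7.815, we reject the null hypothesis — the data do not fit the 9:3:3:1 ratio.

9.543; not consistent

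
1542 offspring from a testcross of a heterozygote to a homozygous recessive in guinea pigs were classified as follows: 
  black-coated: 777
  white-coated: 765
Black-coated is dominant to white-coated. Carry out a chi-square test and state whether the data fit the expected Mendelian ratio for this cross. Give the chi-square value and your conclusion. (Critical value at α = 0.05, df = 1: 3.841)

A testcross of a heterozygote (Aa × aa) gives a 1:1 phenotypic ratio.
The 1:1 ratio has 2 parts, so with N = 1542 the expected counts are:
  black-coated: 1542 × 1/2 = 771
  white-coated: 1542 × 1/2 = 771
χ² = Σ (O − E)² / E
  black-coated: (777 − 771)² / 771 = 0.0467
  white-coated: (765 − 771)² / 771 = 0.0467
χ² = 0.0467 + 0.0467 = 0.0934 ≈ 0.093
Degrees of freedom = 2 − 1 = 1; critical value at α = 0.05 is 3.841.
Since 0.093 < 3.841, we fail to reject the null hypothesis — the data are consistent with the 1:1 ratio.

0.093; consistent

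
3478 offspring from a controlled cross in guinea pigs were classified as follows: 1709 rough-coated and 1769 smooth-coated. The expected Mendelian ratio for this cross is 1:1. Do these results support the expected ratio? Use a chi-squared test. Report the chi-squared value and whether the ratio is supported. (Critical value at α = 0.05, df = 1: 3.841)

1.035; consistent

Under the 1:1 hypothesis (Σ ratio = 2, N = 3478):
  rough-coated: 3478 × 1/2 = 1739
  smooth-coated: 3478 × 1/2 = 1739
χ² = Σ (O − E)² / E
  rough-coated: (1709 − 1739)² / 1739 = 0.5175
  smooth-coated: (1769 − 1739)² / 1739 = 0.5175
χ² = 0.5175 + 0.5175 = 1.035
Degrees of freedom = 2 − 1 = 1; critical value at α = 0.05 is 3.841.
Since 1.035 < 3.841, we fail to reject the null hypothesis — the data are consistent with the 1:1 ratio.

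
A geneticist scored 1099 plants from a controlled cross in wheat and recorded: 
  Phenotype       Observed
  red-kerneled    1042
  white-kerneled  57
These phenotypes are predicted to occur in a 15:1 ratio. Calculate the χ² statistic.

2.121

Total ratio parts = 16. Expected numbers out of 1099:
  red-kerneled: 1099 × 15/16 = 1030.3125
  white-kerneled: 1099 × 1/16 = 68.6875
χ² = Σ (O − E)² / E
  red-kerneled: (1042 − 1030.3125)² / 1030.3125 = 0.1326
  white-kerneled: (57 − 68.6875)² / 68.6875 = 1.9887
χ² = 0.1326 + 1.9887 = 2.1213 ≈ 2.121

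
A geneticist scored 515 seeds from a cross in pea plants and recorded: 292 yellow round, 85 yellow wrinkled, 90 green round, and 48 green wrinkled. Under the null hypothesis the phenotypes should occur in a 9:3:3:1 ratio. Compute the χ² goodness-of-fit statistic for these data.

9.617

The 9:3:3:1 ratio has 16 parts, so with N = 515 the expected counts are:
  yellow round: 515 × 9/16 = 289.6875
  yellow wrinkled: 515 × 3/16 = 96.5625
  green round: 515 × 3/16 = 96.5625
  green wrinkled: 515 × 1/16 = 32.1875
χ² = Σ (O − E)² / E
  yellow round: (292 − 289.6875)² / 289.6875 = 0.0185
  yellow wrinkled: (85 − 96.5625)² / 96.5625 = 1.3845
  green round: (90 − 96.5625)² / 96.5625 = 0.4460
  green wrinkled: (48 − 32.1875)² / 32.1875 = 7.7681
χ² = 0.0185 + 1.3845 + 0.4460 + 7.7681 = 9.6171 ≈ 9.617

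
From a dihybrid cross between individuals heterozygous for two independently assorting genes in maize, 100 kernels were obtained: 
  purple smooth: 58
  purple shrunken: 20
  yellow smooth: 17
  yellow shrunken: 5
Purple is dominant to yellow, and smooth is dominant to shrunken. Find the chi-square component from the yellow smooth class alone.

A dihybrid F₂ with independent assortment and complete dominance at both loci gives a 9:3:3:1 phenotypic ratio.
The 9:3:3:1 ratio has 16 parts, so with N = 100 the expected counts are:
  purple smooth: 100 × 9/16 = 56.25
  purple shrunken: 100 × 3/16 = 18.75
  yellow smooth: 100 × 3/16 = 18.75
  yellow shrunken: 100 × 1/16 = 6.25
Contribution of yellow smooth: (17 − 18.75)² / 18.75 = 0.1633

0.163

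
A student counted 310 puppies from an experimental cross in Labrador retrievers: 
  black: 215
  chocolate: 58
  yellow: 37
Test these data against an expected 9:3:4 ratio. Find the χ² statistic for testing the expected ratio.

Expected counts for N = 310 under a 9:3:4 ratio (total parts = 16):
  black: 310 × 9/16 = 174.375
  chocolate: 310 × 3/16 = 58.125
  yellow: 310 × 4/16 = 77.5
χ² = Σ (O − E)² / E
  black: (215 − 174.375)² / 174.375 = 9.4646
  chocolate: (58 − 58.125)² / 58.125 = 0.0003
  yellow: (37 − 77.5)² / 77.5 = 21.1645
χ² = 9.4646 + 0.0003 + 21.1645 = 30.6294 ≈ 30.629

30.629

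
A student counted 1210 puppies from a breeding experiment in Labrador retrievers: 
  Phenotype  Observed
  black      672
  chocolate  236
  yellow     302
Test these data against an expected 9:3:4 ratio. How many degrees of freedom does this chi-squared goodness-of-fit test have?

2

A goodness-of-fit test with 3 phenotype classes has df = 3 − 1 = 2.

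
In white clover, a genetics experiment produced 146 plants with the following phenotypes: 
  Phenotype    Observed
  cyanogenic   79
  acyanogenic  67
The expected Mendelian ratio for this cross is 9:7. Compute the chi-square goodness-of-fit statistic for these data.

Under the 9:7 hypothesis (Σ ratio = 16, N = 146):
  cyanogenic: 146 × 9/16 = 82.125
  acyanogenic: 146 × 7/16 = 63.875
χ² = Σ (O − E)² / E
  cyanogenic: (79 − 82.125)² / 82.125 = 0.1189
  acyanogenic: (67 − 63.875)² / 63.875 = 0.1529
χ² = 0.1189 + 0.1529 = 0.2718 ≈ 0.272

0.272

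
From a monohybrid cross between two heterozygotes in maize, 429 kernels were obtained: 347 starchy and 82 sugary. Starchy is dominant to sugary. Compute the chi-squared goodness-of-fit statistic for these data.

For a monohybrid cross between heterozygotes with complete dominance, the expected phenotypic ratio is 3:1.
The 3:1 ratio has 4 parts, so with N = 429 the expected counts are:
  starchy: 429 × 3/4 = 321.75
  sugary: 429 × 1/4 = 107.25
χ² = Σ (O − E)² / E
  starchy: (347 − 321.75)² / 321.75 = 1.9815
  sugary: (82 − 107.25)² / 107.25 = 5.9446
χ² = 1.9815 + 5.9446 = 7.9261 ≈ 7.926

7.926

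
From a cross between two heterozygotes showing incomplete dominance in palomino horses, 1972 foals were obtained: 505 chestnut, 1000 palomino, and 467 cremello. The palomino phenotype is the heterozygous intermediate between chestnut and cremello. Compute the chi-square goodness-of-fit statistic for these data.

1.862

With incomplete dominance, a heterozygote × heterozygote cross gives a 1:2:1 phenotypic ratio.
Under the 1:2:1 hypothesis (Σ ratio = 4, N = 1972):
  chestnut: 1972 × 1/4 = 493
  palomino: 1972 × 2/4 = 986
  cremello: 1972 × 1/4 = 493
χ² = Σ (O − E)² / E
  chestnut: (505 − 493)² / 493 = 0.2921
  palomino: (1000 − 986)² / 986 = 0.1988
  cremello: (467 − 493)² / 493 = 1.3712
χ² = 0.2921 + 0.1988 + 1.3712 = 1.8621 ≈ 1.862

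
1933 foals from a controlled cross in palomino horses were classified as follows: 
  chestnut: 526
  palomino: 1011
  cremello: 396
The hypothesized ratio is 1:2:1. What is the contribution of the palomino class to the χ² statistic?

The 1:2:1 ratio has 4 parts, so with N = 1933 the expected counts are:
  chestnut: 1933 × 1/4 = 483.25
  palomino: 1933 × 2/4 = 966.5
  cremello: 1933 × 1/4 = 483.25
Contribution of palomino: (1011 − 966.5)² / 966.5 = 2.0489

2.049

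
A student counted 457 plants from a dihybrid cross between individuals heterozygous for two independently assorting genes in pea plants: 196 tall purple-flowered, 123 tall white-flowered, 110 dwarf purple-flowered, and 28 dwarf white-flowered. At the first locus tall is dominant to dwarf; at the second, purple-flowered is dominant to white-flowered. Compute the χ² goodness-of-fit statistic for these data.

A dihybrid F₂ with independent assortment and complete dominance at both loci gives a 9:3:3:1 phenotypic ratio.
Under the 9:3:3:1 hypothesis (Σ ratio = 16, N = 457):
  tall purple-flowered: 457 × 9/16 = 257.0625
  tall white-flowered: 457 × 3/16 = 85.6875
  dwarf purple-flowered: 457 × 3/16 = 85.6875
  dwarf white-flowered: 457 × 1/16 = 28.5625
χ² = Σ (O − E)² / E
  tall purple-flowered: (196 − 257.0625)² / 257.0625 = 14.5048
  tall white-flowered: (123 − 85.6875)² / 85.6875 = 16.2477
  dwarf purple-flowered: (110 − 85.6875)² / 85.6875 = 6.8983
  dwarf white-flowered: (28 − 28.5625)² / 28.5625 = 0.0111
χ² = 14.5048 + 16.2477 + 6.8983 + 0.0111 = 37.6619 ≈ 37.662

37.662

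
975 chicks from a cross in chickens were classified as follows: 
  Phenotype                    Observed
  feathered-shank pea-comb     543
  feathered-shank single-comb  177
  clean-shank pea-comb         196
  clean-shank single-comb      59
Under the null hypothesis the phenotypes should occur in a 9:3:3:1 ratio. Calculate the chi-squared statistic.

1.252

Total ratio parts = 16. Expected numbers out of 975:
  feathered-shank pea-comb: 975 × 9/16 = 548.4375
  feathered-shank single-comb: 975 × 3/16 = 182.8125
  clean-shank pea-comb: 975 × 3/16 = 182.8125
  clean-shank single-comb: 975 × 1/16 = 60.9375
χ² = Σ (O − E)² / E
  feathered-shank pea-comb: (543 − 548.4375)² / 548.4375 = 0.0539
  feathered-shank single-comb: (177 − 182.8125)² / 182.8125 = 0.1848
  clean-shank pea-comb: (196 − 182.8125)² / 182.8125 = 0.9513
  clean-shank single-comb: (59 − 60.9375)² / 60.9375 = 0.0616
χ² = 0.0539 + 0.1848 + 0.9513 + 0.0616 = 1.2516 ≈ 1.252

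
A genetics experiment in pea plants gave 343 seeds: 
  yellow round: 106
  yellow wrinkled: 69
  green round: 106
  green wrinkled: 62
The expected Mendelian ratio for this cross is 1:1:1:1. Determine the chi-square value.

Under the 1:1:1:1 hypothesis (Σ ratio = 4, N = 343):
  yellow round: 343 × 1/4 = 85.75
  yellow wrinkled: 343 × 1/4 = 85.75
  green round: 343 × 1/4 = 85.75
  green wrinkled: 343 × 1/4 = 85.75
χ² = Σ (O − E)² / E
  yellow round: (106 − 85.75)² / 85.75 = 4.7821
  yellow wrinkled: (69 − 85.75)² / 85.75 = 3.2719
  green round: (106 − 85.75)² / 85.75 = 4.7821
  green wrinkled: (62 − 85.75)² / 85.75 = 6.5780
χ² = 4.7821 + 3.2719 + 4.7821 + 6.5780 = 19.4141 ≈ 19.414

19.414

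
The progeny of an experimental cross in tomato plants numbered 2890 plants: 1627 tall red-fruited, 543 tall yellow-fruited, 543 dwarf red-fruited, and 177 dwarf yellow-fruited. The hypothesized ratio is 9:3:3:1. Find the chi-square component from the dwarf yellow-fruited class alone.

0.073

Total ratio parts = 16. Expected numbers out of 2890:
  tall red-fruited: 2890 × 9/16 = 1625.625
  tall yellow-fruited: 2890 × 3/16 = 541.875
  dwarf red-fruited: 2890 × 3/16 = 541.875
  dwarf yellow-fruited: 2890 × 1/16 = 180.625
Contribution of dwarf yellow-fruited: (177 − 180.625)² / 180.625 = 0.0728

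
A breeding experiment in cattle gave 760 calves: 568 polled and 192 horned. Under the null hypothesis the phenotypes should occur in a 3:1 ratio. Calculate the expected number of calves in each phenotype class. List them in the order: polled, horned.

570, 190

Total ratio parts = 4. Expected numbers out of 760:
  polled: 760 × 3/4 = 570
  horned: 760 × 1/4 = 190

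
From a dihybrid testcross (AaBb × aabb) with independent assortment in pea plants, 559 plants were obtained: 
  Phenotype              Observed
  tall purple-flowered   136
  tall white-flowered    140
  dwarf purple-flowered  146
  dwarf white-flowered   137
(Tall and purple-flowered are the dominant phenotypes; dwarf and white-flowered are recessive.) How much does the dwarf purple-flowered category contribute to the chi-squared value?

0.280

A dihybrid testcross with independent assortment gives a 1:1:1:1 ratio.
Total ratio parts = 4. Expected numbers out of 559:
  tall purple-flowered: 559 × 1/4 = 139.75
  tall white-flowered: 559 × 1/4 = 139.75
  dwarf purple-flowered: 559 × 1/4 = 139.75
  dwarf white-flowered: 559 × 1/4 = 139.75
Contribution of dwarf purple-flowered: (146 − 139.75)² / 139.75 = 0.2795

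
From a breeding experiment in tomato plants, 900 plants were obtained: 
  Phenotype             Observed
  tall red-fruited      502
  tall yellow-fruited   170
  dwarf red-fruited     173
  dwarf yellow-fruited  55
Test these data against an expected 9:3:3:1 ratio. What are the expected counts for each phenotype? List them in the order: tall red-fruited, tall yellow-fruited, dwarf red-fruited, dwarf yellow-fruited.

506.25, 168.75, 168.75, 56.25

Under the 9:3:3:1 hypothesis (Σ ratio = 16, N = 900):
  tall red-fruited: 900 × 9/16 = 506.25
  tall yellow-fruited: 900 × 3/16 = 168.75
  dwarf red-fruited: 900 × 3/16 = 168.75
  dwarf yellow-fruited: 900 × 1/16 = 56.25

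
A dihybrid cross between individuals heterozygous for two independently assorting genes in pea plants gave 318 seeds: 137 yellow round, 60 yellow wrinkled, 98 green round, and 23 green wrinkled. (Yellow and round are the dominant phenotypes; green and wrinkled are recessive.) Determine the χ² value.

34.995

A dihybrid F₂ with independent assortment and complete dominance at both loci gives a 9:3:3:1 phenotypic ratio.
The 9:3:3:1 ratio has 16 parts, so with N = 318 the expected counts are:
  yellow round: 318 × 9/16 = 178.875
  yellow wrinkled: 318 × 3/16 = 59.625
  green round: 318 × 3/16 = 59.625
  green wrinkled: 318 × 1/16 = 19.875
χ² = Σ (O − E)² / E
  yellow round: (137 − 178.875)² / 178.875 = 9.8030
  yellow wrinkled: (60 − 59.625)² / 59.625 = 0.0024
  green round: (98 − 59.625)² / 59.625 = 24.6984
  green wrinkled: (23 − 19.875)² / 19.875 = 0.4914
χ² = 9.8030 + 0.0024 + 24.6984 + 0.4914 = 34.9952 ≈ 34.995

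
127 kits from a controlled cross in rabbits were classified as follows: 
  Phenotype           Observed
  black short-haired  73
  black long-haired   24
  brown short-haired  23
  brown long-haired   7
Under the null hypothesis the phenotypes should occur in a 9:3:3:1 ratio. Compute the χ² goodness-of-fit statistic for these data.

Under the 9:3:3:1 hypothesis (Σ ratio = 16, N = 127):
  black short-haired: 127 × 9/16 = 71.4375
  black long-haired: 127 × 3/16 = 23.8125
  brown short-haired: 127 × 3/16 = 23.8125
  brown long-haired: 127 × 1/16 = 7.9375
χ² = Σ (O − E)² / E
  black short-haired: (73 − 71.4375)² / 71.4375 = 0.0342
  black long-haired: (24 − 23.8125)² / 23.8125 = 0.0015
  brown short-haired: (23 − 23.8125)² / 23.8125 = 0.0277
  brown long-haired: (7 − 7.9375)² / 7.9375 = 0.1107
χ² = 0.0342 + 0.0015 + 0.0277 + 0.1107 = 0.1741 ≈ 0.174

0.174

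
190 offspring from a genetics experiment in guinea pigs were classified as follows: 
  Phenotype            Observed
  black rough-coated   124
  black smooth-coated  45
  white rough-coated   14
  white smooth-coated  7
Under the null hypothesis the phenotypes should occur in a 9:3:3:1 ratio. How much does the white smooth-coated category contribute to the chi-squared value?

Under the 9:3:3:1 hypothesis (Σ ratio = 16, N = 190):
  black rough-coated: 190 × 9/16 = 106.875
  black smooth-coated: 190 × 3/16 = 35.625
  white rough-coated: 190 × 3/16 = 35.625
  white smooth-coated: 190 × 1/16 = 11.875
Contribution of white smooth-coated: (7 − 11.875)² / 11.875 = 2.0013

2.001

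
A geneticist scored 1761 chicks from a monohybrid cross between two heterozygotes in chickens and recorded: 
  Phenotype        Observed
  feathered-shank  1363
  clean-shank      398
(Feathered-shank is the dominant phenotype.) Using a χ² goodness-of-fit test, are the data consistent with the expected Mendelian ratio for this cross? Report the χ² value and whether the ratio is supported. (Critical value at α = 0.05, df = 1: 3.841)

For a monohybrid cross between heterozygotes with complete dominance, the expected phenotypic ratio is 3:1.
The 3:1 ratio has 4 parts, so with N = 1761 the expected counts are:
  feathered-shank: 1761 × 3/4 = 1320.75
  clean-shank: 1761 × 1/4 = 440.25
χ² = Σ (O − E)² / E
  feathered-shank: (1363 − 1320.75)² / 1320.75 = 1.3516
  clean-shank: (398 − 440.25)² / 440.25 = 4.0547
χ² = 1.3516 + 4.0547 = 5.4063 ≈ 5.406
Degrees of freedom = 2 − 1 = 1; critical value at α = 0.05 is 3.841.
Since 5.406 > 3.841, we reject the null hypothesis — the data do not fit the 3:1 ratio.

5.406; not consistent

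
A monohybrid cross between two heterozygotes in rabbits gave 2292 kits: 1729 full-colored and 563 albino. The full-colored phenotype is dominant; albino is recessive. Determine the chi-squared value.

0.233

For a monohybrid cross between heterozygotes with complete dominance, the expected phenotypic ratio is 3:1.
Under the 3:1 hypothesis (Σ ratio = 4, N = 2292):
  full-colored: 2292 × 3/4 = 1719
  albino: 2292 × 1/4 = 573
χ² = Σ (O − E)² / E
  full-colored: (1729 − 1719)² / 1719 = 0.0582
  albino: (563 − 573)² / 573 = 0.1745
χ² = 0.0582 + 0.1745 = 0.2327 ≈ 0.233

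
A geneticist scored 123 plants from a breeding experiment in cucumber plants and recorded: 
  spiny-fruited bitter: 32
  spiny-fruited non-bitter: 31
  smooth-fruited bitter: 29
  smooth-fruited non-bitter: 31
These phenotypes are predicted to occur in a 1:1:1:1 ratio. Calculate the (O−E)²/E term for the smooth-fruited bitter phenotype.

Total ratio parts = 4. Expected numbers out of 123:
  spiny-fruited bitter: 123 × 1/4 = 30.75
  spiny-fruited non-bitter: 123 × 1/4 = 30.75
  smooth-fruited bitter: 123 × 1/4 = 30.75
  smooth-fruited non-bitter: 123 × 1/4 = 30.75
Contribution of smooth-fruited bitter: (29 − 30.75)² / 30.75 = 0.0996

0.100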